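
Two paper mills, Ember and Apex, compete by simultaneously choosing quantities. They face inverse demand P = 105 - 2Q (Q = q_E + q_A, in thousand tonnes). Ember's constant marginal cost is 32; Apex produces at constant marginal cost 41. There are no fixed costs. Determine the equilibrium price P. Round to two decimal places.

Ember's profit: π_E = (105 - 2Q)q_E - (32q_E). Setting ∂π_E/∂q_E = 0: 73 - 4q_E - 2(q_A) = 0.
Apex's profit: π_A = (105 - 2Q)q_A - (41q_A). Setting ∂π_A/∂q_A = 0: 64 - 4q_A - 2(q_E) = 0.
So q_E = (73 - 2q_A)/4 and q_A = (64 - 2q_E)/4.
Substituting one into the other gives q_E = 41/3 and q_A = 55/6.
Total output Q = 137/6, so price P = 105 - 2·(137/6) = 178/3.

59.33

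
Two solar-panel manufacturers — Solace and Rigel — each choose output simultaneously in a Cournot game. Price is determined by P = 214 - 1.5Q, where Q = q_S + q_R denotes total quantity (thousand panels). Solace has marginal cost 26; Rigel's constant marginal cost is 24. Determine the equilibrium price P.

Solace's profit: π_S = (214 - 1.5Q)q_S - (26q_S). Setting ∂π_S/∂q_S = 0: 188 - 3q_S - (3/2)(q_R) = 0.
Rigel's profit: π_R = (214 - 1.5Q)q_R - (24q_R). Setting ∂π_R/∂q_R = 0: 190 - 3q_R - (3/2)(q_S) = 0.
Best responses: q_S = (188 - (3/2)q_R)/3, q_R = (190 - (3/2)q_S)/3.
Substituting one into the other gives q_S = 124/3 and q_R = 128/3.
Total output Q = 84, so price P = 214 - (3/2)·84 = 88.

88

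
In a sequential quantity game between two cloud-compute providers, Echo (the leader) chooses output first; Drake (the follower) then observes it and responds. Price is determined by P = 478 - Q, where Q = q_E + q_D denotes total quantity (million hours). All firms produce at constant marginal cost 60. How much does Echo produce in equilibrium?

209

Solve by backward induction. Given q_E, the follower Drake maximises π_D = (478 - q_E - q_D)q_D - 60q_D.
∂π_D/∂q_D = 418 - q_E - 2q_D = 0 gives the reaction function q_D = (418 - q_E)/2.
The leader anticipates this reaction. Substituting into P = 478 - Q gives P = 269 - (1/2)q_E, so π_E = (269 - (1/2)q_E)q_E - 60q_E.
Leader FOC: 209 - q_E = 0, so q_E = 209.
Then q_D = (418 - 209)/2 = 209/2.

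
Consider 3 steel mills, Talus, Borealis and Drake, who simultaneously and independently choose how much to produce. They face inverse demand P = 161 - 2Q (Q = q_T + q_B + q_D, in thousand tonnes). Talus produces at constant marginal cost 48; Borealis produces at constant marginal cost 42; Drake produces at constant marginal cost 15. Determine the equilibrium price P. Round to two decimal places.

66.50

Talus's profit: π_T = (161 - 2Q)q_T - (48q_T). Setting ∂π_T/∂q_T = 0: 113 - 4q_T - 2(q_B + q_D) = 0.
Borealis's first-order condition: 119 - 4q_B - 2(q_T + q_D) = 0.
Drake's first-order condition: 146 - 4q_D - 2(q_T + q_B) = 0.
Adding the 3 conditions: 378 − 4Q − 4Q = 0, i.e. Q = 189/4.
Back-substituting: q_T = (113 − 189/2)/2 = 37/4, q_B = (119 − 189/2)/2 = 49/4, q_D = (146 − 189/2)/2 = 103/4.
Total output Q = 189/4, so price P = 161 - 2·(189/4) = 133/2.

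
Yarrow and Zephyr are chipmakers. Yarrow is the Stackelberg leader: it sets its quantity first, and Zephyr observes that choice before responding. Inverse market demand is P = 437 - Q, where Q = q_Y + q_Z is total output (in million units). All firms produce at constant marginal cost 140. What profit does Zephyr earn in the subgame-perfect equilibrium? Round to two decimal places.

5513.06

The follower Zephyr best-responds to any q_Y: π_Z = (437 - Q)q_Z - 140q_Z.
Setting the follower's marginal profit to zero, 297 - q_Y - 2q_Z = 0, i.e. q_Z = (297 - q_Y)/2.
Yarrow substitutes q_Z(q_Y) into its own profit: π_Y = q_Y(437 - q_Y - (297 - q_Y)/2) - 140q_Y = (577/2 - (1/2)q_Y)q_Y - 140q_Y.
Leader FOC: 297/2 - q_Y = 0, so q_Y = 297/2.
Then q_Z = (297 - 297/2)/2 = 297/4.
Price P = 437 - 891/4 = 857/4.
Zephyr's profit: (857/4 - 140)·(297/4) = 5513.0625.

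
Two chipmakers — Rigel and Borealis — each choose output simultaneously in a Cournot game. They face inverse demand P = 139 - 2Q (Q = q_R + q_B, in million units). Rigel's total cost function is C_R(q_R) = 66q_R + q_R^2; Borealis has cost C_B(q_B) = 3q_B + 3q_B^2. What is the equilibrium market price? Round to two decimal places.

98.71

Rigel's profit: π_R = (139 - 2Q)q_R - (66q_R + q_R²). Setting ∂π_R/∂q_R = 0: 73 - 6q_R - 2(q_B) = 0.
Borealis's first-order condition: 136 - 10q_B - 2(q_R) = 0.
Best responses: q_R = (73 - 2q_B)/6, q_B = (136 - 2q_R)/10.
Substituting one into the other gives q_R = 229/28 and q_B = 335/28.
Total output Q = 141/7, so price P = 139 - 2·(141/7) = 691/7.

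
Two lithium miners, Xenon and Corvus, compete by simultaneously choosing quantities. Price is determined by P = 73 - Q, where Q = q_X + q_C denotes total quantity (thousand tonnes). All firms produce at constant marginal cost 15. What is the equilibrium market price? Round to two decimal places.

Each firm earns π_i = (73 - Q)q_i - 15q_i.
Setting ∂π_i/∂q_i = 0 with rivals' quantities fixed: 58 - 2q_i - q_j = 0.
By symmetry each firm produces the same amount; substituting q_j = q_i yields q_i = 58/3.
Total output Q = 116/3, so price P = 73 - 116/3 = 103/3.

34.33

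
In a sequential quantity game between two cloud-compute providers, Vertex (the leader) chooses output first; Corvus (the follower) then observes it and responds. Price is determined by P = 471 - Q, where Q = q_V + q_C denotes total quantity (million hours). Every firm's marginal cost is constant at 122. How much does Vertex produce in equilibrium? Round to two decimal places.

Solve by backward induction. Given q_V, the follower Corvus maximises π_C = (471 - q_V - q_C)q_C - 122q_C.
Follower FOC: 349 - q_V - 2q_C = 0, so q_C(q_V) = (349 - q_V)/2.
The leader anticipates this reaction. Substituting into P = 471 - Q gives P = 593/2 - (1/2)q_V, so π_V = (593/2 - (1/2)q_V)q_V - 122q_V.
The leader's first-order condition 349/2 - q_V = 0 yields q_V = 349/2.
Then q_C = (349 - 349/2)/2 = 349/4.

174.50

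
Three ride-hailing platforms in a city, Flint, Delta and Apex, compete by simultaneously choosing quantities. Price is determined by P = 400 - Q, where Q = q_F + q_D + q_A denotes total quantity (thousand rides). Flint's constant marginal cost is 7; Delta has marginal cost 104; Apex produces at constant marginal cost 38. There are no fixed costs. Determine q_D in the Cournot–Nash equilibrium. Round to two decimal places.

33.25

Flint's profit: π_F = (400 - Q)q_F - (7q_F). Setting ∂π_F/∂q_F = 0: 393 - 2q_F - (q_D + q_A) = 0.
Delta's first-order condition: 296 - 2q_D - (q_F + q_A) = 0.
Apex's first-order condition: 362 - 2q_A - (q_F + q_D) = 0.
Adding the 3 first-order conditions: 1051 − 4Q = 0, so Q = 1051/4.
Back-substituting: q_F = (393 − 1051/4) = 521/4, q_D = (296 − 1051/4) = 133/4, q_A = (362 − 1051/4) = 397/4.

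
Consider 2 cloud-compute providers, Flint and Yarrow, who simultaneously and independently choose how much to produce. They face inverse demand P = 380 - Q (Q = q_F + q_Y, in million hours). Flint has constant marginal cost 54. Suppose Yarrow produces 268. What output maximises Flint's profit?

29

With the rival's output fixed at 268, Flint's profit is π_F = (380 - 268 - q_F)q_F - (54q_F) = (112 - q_F)q_F - (54q_F).
∂π_F/∂q_F = 58 - 2q_F = 0, so q_F = 29.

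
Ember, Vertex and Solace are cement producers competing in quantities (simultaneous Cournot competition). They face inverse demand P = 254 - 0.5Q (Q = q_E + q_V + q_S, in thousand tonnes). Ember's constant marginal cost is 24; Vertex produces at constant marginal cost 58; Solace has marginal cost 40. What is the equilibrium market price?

Ember's profit: π_E = (254 - 0.5Q)q_E - (24q_E). Setting ∂π_E/∂q_E = 0: 230 - q_E - (1/2)(q_V + q_S) = 0.
Vertex's first-order condition: 196 - q_V - (1/2)(q_E + q_S) = 0.
Solace's profit: π_S = (254 - 0.5Q)q_S - (40q_S). Setting ∂π_S/∂q_S = 0: 214 - q_S - (1/2)(q_E + q_V) = 0.
Adding the 3 first-order conditions: 640 − 2Q = 0, so Q = 320.
Back-substituting: q_E = (230 − 160)/(1/2) = 140, q_V = (196 − 160)/(1/2) = 72, q_S = (214 − 160)/(1/2) = 108.
Total output Q = 320, so price P = 254 - (1/2)·320 = 94.

94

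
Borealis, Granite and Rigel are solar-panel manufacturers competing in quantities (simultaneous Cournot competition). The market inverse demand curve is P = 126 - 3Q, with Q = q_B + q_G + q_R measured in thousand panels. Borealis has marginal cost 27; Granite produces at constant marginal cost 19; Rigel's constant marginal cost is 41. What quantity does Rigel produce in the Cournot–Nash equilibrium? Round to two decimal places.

Borealis's profit: π_B = (126 - 3Q)q_B - (27q_B). Setting ∂π_B/∂q_B = 0: 99 - 6q_B - 3(q_G + q_R) = 0.
Granite's first-order condition: 107 - 6q_G - 3(q_B + q_R) = 0.
Rigel's first-order condition: 85 - 6q_R - 3(q_B + q_G) = 0.
Adding the 3 first-order conditions: 291 − 12Q = 0, so Q = 97/4.
Back-substituting: q_B = (99 − 291/4)/3 = 35/4, q_G = (107 − 291/4)/3 = 137/12, q_R = (85 − 291/4)/3 = 49/12.

4.08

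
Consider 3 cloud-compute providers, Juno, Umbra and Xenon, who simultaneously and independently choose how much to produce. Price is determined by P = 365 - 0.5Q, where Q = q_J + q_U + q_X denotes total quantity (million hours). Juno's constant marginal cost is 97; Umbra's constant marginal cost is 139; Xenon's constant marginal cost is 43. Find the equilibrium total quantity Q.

408

Juno's profit: π_J = (365 - 0.5Q)q_J - (97q_J). Setting ∂π_J/∂q_J = 0: 268 - q_J - (1/2)(q_U + q_X) = 0.
Umbra's profit: π_U = (365 - 0.5Q)q_U - (139q_U). Setting ∂π_U/∂q_U = 0: 226 - q_U - (1/2)(q_J + q_X) = 0.
Xenon's profit: π_X = (365 - 0.5Q)q_X - (43q_X). Setting ∂π_X/∂q_X = 0: 322 - q_X - (1/2)(q_J + q_U) = 0.
Adding the 3 first-order conditions: 816 − 2Q = 0, so Q = 408.
Back-substituting: q_J = (268 − 204)/(1/2) = 128, q_U = (226 − 204)/(1/2) = 44, q_X = (322 − 204)/(1/2) = 236.
Total output Q = 128 + 44 + 236 = 408.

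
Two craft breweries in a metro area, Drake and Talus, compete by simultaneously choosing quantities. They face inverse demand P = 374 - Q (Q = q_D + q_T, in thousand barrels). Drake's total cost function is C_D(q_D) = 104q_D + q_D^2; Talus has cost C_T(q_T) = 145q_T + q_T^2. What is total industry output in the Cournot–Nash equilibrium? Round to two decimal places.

Drake's profit: π_D = (374 - Q)q_D - (104q_D + q_D²). Setting ∂π_D/∂q_D = 0: 270 - 4q_D - (q_T) = 0.
Talus's profit: π_T = (374 - Q)q_T - (145q_T + q_T²). Setting ∂π_T/∂q_T = 0: 229 - 4q_T - (q_D) = 0.
Best responses: q_D = (270 - q_T)/4, q_T = (229 - q_D)/4.
Solving the pair: q_D = 851/15, q_T = 646/15.
Total output Q = 851/15 + 646/15 = 499/5.

99.80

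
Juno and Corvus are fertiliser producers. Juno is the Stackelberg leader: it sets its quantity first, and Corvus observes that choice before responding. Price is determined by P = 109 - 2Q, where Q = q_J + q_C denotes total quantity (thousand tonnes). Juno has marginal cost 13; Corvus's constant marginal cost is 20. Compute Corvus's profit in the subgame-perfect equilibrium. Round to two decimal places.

175.78

Solve by backward induction. Given q_J, the follower Corvus maximises π_C = (109 - 2q_J - 2q_C)q_C - 20q_C.
Setting the follower's marginal profit to zero, 89 - 2q_J - 4q_C = 0, i.e. q_C = (89 - 2q_J)/4.
Juno substitutes q_C(q_J) into its own profit: π_J = q_J(109 - 2q_J - (89 - 2q_J)/2) - 13q_J = (129/2 - q_J)q_J - 13q_J.
Leader FOC: 103/2 - 2q_J = 0, so q_J = 103/4.
Then q_C = (89 - 2·(103/4))/4 = 75/8.
Price P = 109 - 2·(281/8) = 155/4.
Corvus's profit: (155/4 - 20)·(75/8) = 175.7813.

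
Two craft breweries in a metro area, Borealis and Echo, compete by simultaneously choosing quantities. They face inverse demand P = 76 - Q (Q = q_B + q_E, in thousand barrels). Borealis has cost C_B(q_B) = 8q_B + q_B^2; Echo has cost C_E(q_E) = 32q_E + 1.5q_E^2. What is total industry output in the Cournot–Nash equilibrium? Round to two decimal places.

Borealis's profit: π_B = (76 - Q)q_B - (8q_B + q_B²). Setting ∂π_B/∂q_B = 0: 68 - 4q_B - (q_E) = 0.
Echo's first-order condition: 44 - 5q_E - (q_B) = 0.
Best responses: q_B = (68 - q_E)/4, q_E = (44 - q_B)/5.
Solving the pair: q_B = 296/19, q_E = 108/19.
Total output Q = 296/19 + 108/19 = 404/19.

21.26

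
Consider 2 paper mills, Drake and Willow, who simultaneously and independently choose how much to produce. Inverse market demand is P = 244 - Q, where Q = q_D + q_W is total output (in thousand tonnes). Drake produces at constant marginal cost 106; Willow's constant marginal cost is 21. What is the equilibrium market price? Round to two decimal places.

Drake's profit: π_D = (244 - Q)q_D - (106q_D). Setting ∂π_D/∂q_D = 0: 138 - 2q_D - (q_W) = 0.
Willow's first-order condition: 223 - 2q_W - (q_D) = 0.
Best responses: q_D = (138 - q_W)/2, q_W = (223 - q_D)/2.
Solving the pair: q_D = 53/3, q_W = 308/3.
Total output Q = 361/3, so price P = 244 - 361/3 = 371/3.

123.67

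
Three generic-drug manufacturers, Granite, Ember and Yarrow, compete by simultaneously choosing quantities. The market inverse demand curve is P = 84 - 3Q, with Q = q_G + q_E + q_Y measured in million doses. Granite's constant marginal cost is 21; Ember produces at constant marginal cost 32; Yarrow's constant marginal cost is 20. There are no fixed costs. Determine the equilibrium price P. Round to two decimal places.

Granite's profit: π_G = (84 - 3Q)q_G - (21q_G). Setting ∂π_G/∂q_G = 0: 63 - 6q_G - 3(q_E + q_Y) = 0.
Ember's first-order condition: 52 - 6q_E - 3(q_G + q_Y) = 0.
Yarrow's first-order condition: 64 - 6q_Y - 3(q_G + q_E) = 0.
Summing all 3 equations gives 179 − 12Q = 0, hence Q = 179/12.
Back-substituting: q_G = (63 − 179/4)/3 = 73/12, q_E = (52 − 179/4)/3 = 29/12, q_Y = (64 − 179/4)/3 = 77/12.
Total output Q = 179/12, so price P = 84 - 3·(179/12) = 157/4.

39.25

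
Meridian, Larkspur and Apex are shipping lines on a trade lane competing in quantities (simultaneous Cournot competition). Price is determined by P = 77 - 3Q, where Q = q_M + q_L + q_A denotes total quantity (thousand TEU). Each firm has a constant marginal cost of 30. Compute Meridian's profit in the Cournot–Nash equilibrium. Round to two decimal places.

Each firm earns π_i = (77 - 3Q)q_i - 30q_i.
First-order condition (treating rivals' output as given): 47 - 6q_i - 3·Σ_{j≠i} q_j = 0.
By symmetry each firm produces the same amount; substituting Σ_{j≠i} q_j = 2q_i yields q_i = 47/12.
Price P = 77 - 3·(47/4) = 167/4.
Meridian's profit: (167/4 - 30)·(47/12) = 46.0208.

46.02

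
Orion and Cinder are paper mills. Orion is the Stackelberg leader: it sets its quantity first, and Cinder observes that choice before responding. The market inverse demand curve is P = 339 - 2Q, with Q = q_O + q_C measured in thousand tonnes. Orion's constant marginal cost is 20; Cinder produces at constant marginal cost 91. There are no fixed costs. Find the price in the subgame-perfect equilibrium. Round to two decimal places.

117.50

The follower Cinder best-responds to any q_O: π_C = (339 - 2Q)q_C - 91q_C.
Setting the follower's marginal profit to zero, 248 - 2q_O - 4q_C = 0, i.e. q_C = (248 - 2q_O)/4.
The leader anticipates this reaction. Substituting into P = 339 - 2Q gives P = 215 - q_O, so π_O = (215 - q_O)q_O - 20q_O.
Leader FOC: 195 - 2q_O = 0, so q_O = 195/2.
Then q_C = (248 - 2·(195/2))/4 = 53/4.
Total output Q = 443/4, so price P = 339 - 2·(443/4) = 235/2.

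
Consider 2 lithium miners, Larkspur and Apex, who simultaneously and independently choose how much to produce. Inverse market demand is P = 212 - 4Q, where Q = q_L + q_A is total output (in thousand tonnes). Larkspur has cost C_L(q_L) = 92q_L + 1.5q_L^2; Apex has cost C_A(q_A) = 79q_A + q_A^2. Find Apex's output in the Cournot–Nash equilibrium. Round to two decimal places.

10.46

Larkspur's profit: π_L = (212 - 4Q)q_L - (92q_L + (3/2)q_L²). Setting ∂π_L/∂q_L = 0: 120 - 11q_L - 4(q_A) = 0.
Apex's first-order condition: 133 - 10q_A - 4(q_L) = 0.
Best responses: q_L = (120 - 4q_A)/11, q_A = (133 - 4q_L)/10.
Substituting one into the other gives q_L = 334/47 and q_A = 983/94.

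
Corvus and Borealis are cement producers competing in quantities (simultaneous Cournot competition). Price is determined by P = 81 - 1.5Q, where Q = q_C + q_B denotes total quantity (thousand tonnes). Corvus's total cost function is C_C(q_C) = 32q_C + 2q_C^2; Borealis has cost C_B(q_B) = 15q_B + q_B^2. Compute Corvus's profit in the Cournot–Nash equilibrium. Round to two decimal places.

69.56

Corvus's profit: π_C = (81 - 1.5Q)q_C - (32q_C + 2q_C²). Setting ∂π_C/∂q_C = 0: 49 - 7q_C - (3/2)(q_B) = 0.
Borealis's profit: π_B = (81 - 1.5Q)q_B - (15q_B + q_B²). Setting ∂π_B/∂q_B = 0: 66 - 5q_B - (3/2)(q_C) = 0.
Rearranging gives the reaction functions q_C = (49 - (3/2)q_B)/7 and q_B = (66 - (3/2)q_C)/5.
Substituting one into the other gives q_C = 584/131 and q_B = 1554/131.
Price P = 81 - (3/2)·16.3206 = 56.5191.
Corvus's profit: 56.5191·(584/131) - 32·(584/131) - 2(584/131)² = 69.5587.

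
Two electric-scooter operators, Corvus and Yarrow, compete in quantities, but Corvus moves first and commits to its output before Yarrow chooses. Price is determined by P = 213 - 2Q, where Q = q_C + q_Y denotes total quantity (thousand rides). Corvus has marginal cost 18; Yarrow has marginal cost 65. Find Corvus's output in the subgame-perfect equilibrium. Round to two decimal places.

60.50

Solve by backward induction. Given q_C, the follower Yarrow maximises π_Y = (213 - 2q_C - 2q_Y)q_Y - 65q_Y.
∂π_Y/∂q_Y = 148 - 2q_C - 4q_Y = 0 gives the reaction function q_Y = (148 - 2q_C)/4.
Corvus substitutes q_Y(q_C) into its own profit: π_C = q_C(213 - 2q_C - (148 - 2q_C)/2) - 18q_C = (139 - q_C)q_C - 18q_C.
Leader FOC: 121 - 2q_C = 0, so q_C = 121/2.
Then q_Y = (148 - 2·(121/2))/4 = 27/4.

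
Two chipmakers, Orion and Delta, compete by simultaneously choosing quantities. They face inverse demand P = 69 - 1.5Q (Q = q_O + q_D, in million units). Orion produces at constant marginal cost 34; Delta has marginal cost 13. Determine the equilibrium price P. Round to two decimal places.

Orion's profit: π_O = (69 - 1.5Q)q_O - (34q_O). Setting ∂π_O/∂q_O = 0: 35 - 3q_O - (3/2)(q_D) = 0.
Delta's first-order condition: 56 - 3q_D - (3/2)(q_O) = 0.
Rearranging gives the reaction functions q_O = (35 - (3/2)q_D)/3 and q_D = (56 - (3/2)q_O)/3.
Substituting one into the other gives q_O = 28/9 and q_D = 154/9.
Total output Q = 182/9, so price P = 69 - (3/2)·(182/9) = 116/3.

38.67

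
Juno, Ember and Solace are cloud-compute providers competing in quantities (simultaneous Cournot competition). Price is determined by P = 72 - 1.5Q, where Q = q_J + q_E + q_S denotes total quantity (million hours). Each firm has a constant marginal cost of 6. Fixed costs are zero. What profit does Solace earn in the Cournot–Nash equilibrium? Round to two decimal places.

Each firm earns π_i = (72 - 1.5Q)q_i - 6q_i.
First-order condition (treating rivals' output as given): 66 - 3q_i - (3/2)·Σ_{j≠i} q_j = 0.
With identical firms every q_j equals q_i, so Σ_{j≠i} q_j = 2q_i and 66 = 6q_i, giving q_i = 11.
Price P = 72 - (3/2)·33 = 45/2.
Solace's profit: (45/2 - 6)·11 = 363/2.

181.50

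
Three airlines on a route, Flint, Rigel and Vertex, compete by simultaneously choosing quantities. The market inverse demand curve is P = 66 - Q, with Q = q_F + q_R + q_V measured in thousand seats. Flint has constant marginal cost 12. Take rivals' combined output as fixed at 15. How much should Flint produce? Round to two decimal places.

19.50

With rivals' combined output fixed at 15, Flint's profit is π_F = (66 - 15 - q_F)q_F - (12q_F) = (51 - q_F)q_F - (12q_F).
∂π_F/∂q_F = 39 - 2q_F = 0, so q_F = 39/2.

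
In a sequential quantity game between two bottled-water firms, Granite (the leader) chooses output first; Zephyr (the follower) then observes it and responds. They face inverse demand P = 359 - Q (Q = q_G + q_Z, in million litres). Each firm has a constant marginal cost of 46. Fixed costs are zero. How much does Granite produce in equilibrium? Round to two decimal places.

156.50

Solve by backward induction. Given q_G, the follower Zephyr maximises π_Z = (359 - q_G - q_Z)q_Z - 46q_Z.
∂π_Z/∂q_Z = 313 - q_G - 2q_Z = 0 gives the reaction function q_Z = (313 - q_G)/2.
Granite substitutes q_Z(q_G) into its own profit: π_G = q_G(359 - q_G - (313 - q_G)/2) - 46q_G = (405/2 - (1/2)q_G)q_G - 46q_G.
Maximising: ∂π_G/∂q_G = 313/2 - q_G = 0, giving q_G = 313/2.
Then q_Z = (313 - 313/2)/2 = 313/4.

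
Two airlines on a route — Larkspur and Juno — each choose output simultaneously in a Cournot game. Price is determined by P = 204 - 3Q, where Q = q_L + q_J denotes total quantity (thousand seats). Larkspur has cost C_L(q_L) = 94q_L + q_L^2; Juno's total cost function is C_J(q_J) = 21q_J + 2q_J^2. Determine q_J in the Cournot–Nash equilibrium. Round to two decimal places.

Larkspur's profit: π_L = (204 - 3Q)q_L - (94q_L + q_L²). Setting ∂π_L/∂q_L = 0: 110 - 8q_L - 3(q_J) = 0.
Juno's profit: π_J = (204 - 3Q)q_J - (21q_J + 2q_J²). Setting ∂π_J/∂q_J = 0: 183 - 10q_J - 3(q_L) = 0.
So q_L = (110 - 3q_J)/8 and q_J = (183 - 3q_L)/10.
Substituting one into the other gives q_L = 551/71 and q_J = 1134/71.

15.97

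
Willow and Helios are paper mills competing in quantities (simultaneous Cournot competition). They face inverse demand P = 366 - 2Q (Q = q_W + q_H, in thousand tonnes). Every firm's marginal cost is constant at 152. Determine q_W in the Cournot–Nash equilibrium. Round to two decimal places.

Each firm earns π_i = (366 - 2Q)q_i - 152q_i.
Setting ∂π_i/∂q_i = 0 with rivals' quantities fixed: 214 - 4q_i - 2q_j = 0.
By symmetry each firm produces the same amount; substituting q_j = q_i yields q_i = 214/6 = 107/3.

35.67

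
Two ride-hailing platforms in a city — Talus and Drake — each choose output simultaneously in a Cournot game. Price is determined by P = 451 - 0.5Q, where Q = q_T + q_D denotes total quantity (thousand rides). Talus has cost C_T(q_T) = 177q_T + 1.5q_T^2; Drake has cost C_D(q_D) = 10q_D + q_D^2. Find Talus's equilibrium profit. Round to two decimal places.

Talus's profit: π_T = (451 - 0.5Q)q_T - (177q_T + (3/2)q_T²). Setting ∂π_T/∂q_T = 0: 274 - 4q_T - (1/2)(q_D) = 0.
Drake's first-order condition: 441 - 3q_D - (1/2)(q_T) = 0.
So q_T = (274 - (1/2)q_D)/4 and q_D = (441 - (1/2)q_T)/3.
Substituting one into the other gives q_T = 51.1915 and q_D = 138.4681.
Price P = 451 - (1/2)·189.6596 = 356.1702.
Talus's profit: 356.1702·51.1915 - 177·51.1915 - (3/2)·51.1915² = 5241.1372.

5241.14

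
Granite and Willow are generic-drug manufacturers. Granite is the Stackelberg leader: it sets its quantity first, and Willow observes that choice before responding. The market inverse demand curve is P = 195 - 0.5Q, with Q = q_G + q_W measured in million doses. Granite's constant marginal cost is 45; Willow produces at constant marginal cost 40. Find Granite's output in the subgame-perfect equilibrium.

The follower Willow best-responds to any q_G: π_W = (195 - 0.5Q)q_W - 40q_W.
∂π_W/∂q_W = 155 - (1/2)q_G - q_W = 0 gives the reaction function q_W = (155 - (1/2)q_G).
Granite substitutes q_W(q_G) into its own profit: π_G = q_G(195 - (1/2)q_G - (155 - (1/2)q_G)/2) - 45q_G = (235/2 - (1/4)q_G)q_G - 45q_G.
The leader's first-order condition 145/2 - (1/2)q_G = 0 yields q_G = 145.
Then q_W = (155 - (1/2)·145) = 165/2.

145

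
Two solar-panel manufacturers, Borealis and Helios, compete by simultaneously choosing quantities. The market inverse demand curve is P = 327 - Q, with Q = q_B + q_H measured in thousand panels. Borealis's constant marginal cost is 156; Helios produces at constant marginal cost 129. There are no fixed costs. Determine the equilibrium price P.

204

Borealis's profit: π_B = (327 - Q)q_B - (156q_B). Setting ∂π_B/∂q_B = 0: 171 - 2q_B - (q_H) = 0.
Helios's profit: π_H = (327 - Q)q_H - (129q_H). Setting ∂π_H/∂q_H = 0: 198 - 2q_H - (q_B) = 0.
So q_B = (171 - q_H)/2 and q_H = (198 - q_B)/2.
Solving the pair: q_B = 48, q_H = 75.
Total output Q = 123, so price P = 327 - 123 = 204.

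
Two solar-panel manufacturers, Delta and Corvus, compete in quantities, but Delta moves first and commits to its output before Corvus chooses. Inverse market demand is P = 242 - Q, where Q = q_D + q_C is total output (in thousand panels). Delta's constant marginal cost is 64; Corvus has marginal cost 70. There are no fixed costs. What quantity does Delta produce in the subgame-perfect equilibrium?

Solve by backward induction. Given q_D, the follower Corvus maximises π_C = (242 - q_D - q_C)q_C - 70q_C.
Setting the follower's marginal profit to zero, 172 - q_D - 2q_C = 0, i.e. q_C = (172 - q_D)/2.
Delta substitutes q_C(q_D) into its own profit: π_D = q_D(242 - q_D - (172 - q_D)/2) - 64q_D = (156 - (1/2)q_D)q_D - 64q_D.
Leader FOC: 92 - q_D = 0, so q_D = 92.
Then q_C = (172 - 92)/2 = 40.

92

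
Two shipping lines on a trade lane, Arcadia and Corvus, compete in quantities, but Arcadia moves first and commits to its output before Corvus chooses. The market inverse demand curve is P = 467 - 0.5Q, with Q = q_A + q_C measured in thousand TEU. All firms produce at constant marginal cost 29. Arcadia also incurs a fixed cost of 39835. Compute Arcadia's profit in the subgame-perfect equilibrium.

Solve by backward induction. Given q_A, the follower Corvus maximises π_C = (467 - (1/2)q_A - (1/2)q_C)q_C - 29q_C.
∂π_C/∂q_C = 438 - (1/2)q_A - q_C = 0 gives the reaction function q_C = (438 - (1/2)q_A).
Arcadia substitutes q_C(q_A) into its own profit: π_A = q_A(467 - (1/2)q_A - (438 - (1/2)q_A)/2) - 29q_A = (248 - (1/4)q_A)q_A - 29q_A.
Leader FOC: 219 - (1/2)q_A = 0, so q_A = 438.
Then q_C = (438 - (1/2)·438) = 219.
Price P = 467 - (1/2)·657 = 277/2.
Arcadia's profit: (277/2 - 29)·438 - 39835 = 8126.

8126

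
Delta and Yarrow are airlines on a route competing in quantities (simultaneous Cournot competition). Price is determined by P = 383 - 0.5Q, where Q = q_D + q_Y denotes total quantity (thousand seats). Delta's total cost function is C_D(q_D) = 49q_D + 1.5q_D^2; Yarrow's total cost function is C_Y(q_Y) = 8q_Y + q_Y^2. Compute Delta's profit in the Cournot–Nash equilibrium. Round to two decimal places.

Delta's profit: π_D = (383 - 0.5Q)q_D - (49q_D + (3/2)q_D²). Setting ∂π_D/∂q_D = 0: 334 - 4q_D - (1/2)(q_Y) = 0.
Yarrow's profit: π_Y = (383 - 0.5Q)q_Y - (8q_Y + q_Y²). Setting ∂π_Y/∂q_Y = 0: 375 - 3q_Y - (1/2)(q_D) = 0.
So q_D = (334 - (1/2)q_Y)/4 and q_Y = (375 - (1/2)q_D)/3.
Solving the pair: q_D = 69.3191, q_Y = 113.4468.
Price P = 383 - (1/2)·182.7660 = 291.6170.
Delta's profit: 291.6170·69.3191 - 49·69.3191 - (3/2)·69.3191² = 9610.2888.

9610.29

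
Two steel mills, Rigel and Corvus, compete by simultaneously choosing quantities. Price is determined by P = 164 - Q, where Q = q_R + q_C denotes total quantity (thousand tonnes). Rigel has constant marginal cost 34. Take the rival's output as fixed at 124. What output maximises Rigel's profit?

3

With the rival's output fixed at 124, Rigel's profit is π_R = (164 - 124 - q_R)q_R - (34q_R) = (40 - q_R)q_R - (34q_R).
∂π_R/∂q_R = 6 - 2q_R = 0, so q_R = 3.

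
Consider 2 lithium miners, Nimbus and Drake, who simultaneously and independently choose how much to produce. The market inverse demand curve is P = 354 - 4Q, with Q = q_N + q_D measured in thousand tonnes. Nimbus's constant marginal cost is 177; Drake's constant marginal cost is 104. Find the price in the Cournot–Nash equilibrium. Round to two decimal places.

211.67

Nimbus's profit: π_N = (354 - 4Q)q_N - (177q_N). Setting ∂π_N/∂q_N = 0: 177 - 8q_N - 4(q_D) = 0.
Drake's first-order condition: 250 - 8q_D - 4(q_N) = 0.
Rearranging gives the reaction functions q_N = (177 - 4q_D)/8 and q_D = (250 - 4q_N)/8.
Solving the pair: q_N = 26/3, q_D = 323/12.
Total output Q = 427/12, so price P = 354 - 4·(427/12) = 635/3.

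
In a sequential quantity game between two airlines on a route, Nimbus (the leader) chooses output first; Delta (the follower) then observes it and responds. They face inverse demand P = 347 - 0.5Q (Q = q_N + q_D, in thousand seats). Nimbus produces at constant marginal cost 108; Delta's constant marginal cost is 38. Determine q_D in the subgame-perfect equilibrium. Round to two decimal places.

Solve by backward induction. Given q_N, the follower Delta maximises π_D = (347 - (1/2)q_N - (1/2)q_D)q_D - 38q_D.
Setting the follower's marginal profit to zero, 309 - (1/2)q_N - q_D = 0, i.e. q_D = (309 - (1/2)q_N).
Nimbus substitutes q_D(q_N) into its own profit: π_N = q_N(347 - (1/2)q_N - (309 - (1/2)q_N)/2) - 108q_N = (385/2 - (1/4)q_N)q_N - 108q_N.
Maximising: ∂π_N/∂q_N = 169/2 - (1/2)q_N = 0, giving q_N = 169.
Then q_D = (309 - (1/2)·169) = 449/2.

224.50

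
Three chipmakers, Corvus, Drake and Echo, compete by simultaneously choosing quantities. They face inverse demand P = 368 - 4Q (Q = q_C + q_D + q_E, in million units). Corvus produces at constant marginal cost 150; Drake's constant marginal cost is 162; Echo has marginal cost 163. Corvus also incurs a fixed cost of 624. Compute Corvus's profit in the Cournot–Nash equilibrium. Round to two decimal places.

298.64

Corvus's profit: π_C = (368 - 4Q)q_C - (150q_C). Setting ∂π_C/∂q_C = 0: 218 - 8q_C - 4(q_D + q_E) = 0.
Drake's first-order condition: 206 - 8q_D - 4(q_C + q_E) = 0.
Echo's first-order condition: 205 - 8q_E - 4(q_C + q_D) = 0.
Adding the 3 first-order conditions: 629 − 16Q = 0, so Q = 629/16.
Back-substituting: q_C = (218 − 629/4)/4 = 243/16, q_D = (206 − 629/4)/4 = 195/16, q_E = (205 − 629/4)/4 = 191/16.
Price P = 368 - 4·(629/16) = 843/4.
Corvus's profit: (843/4 - 150)·(243/16) - 624 = 298.6406.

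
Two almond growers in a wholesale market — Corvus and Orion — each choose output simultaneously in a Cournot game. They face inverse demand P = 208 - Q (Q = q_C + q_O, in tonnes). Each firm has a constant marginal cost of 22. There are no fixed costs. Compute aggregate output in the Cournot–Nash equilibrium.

Each firm earns π_i = (208 - Q)q_i - 22q_i.
First-order condition (treating rivals' output as given): 186 - 2q_i - q_j = 0.
By symmetry each firm produces the same amount; substituting q_j = q_i yields q_i = 186/3 = 62.
Total output Q = 62 + 62 = 124.

124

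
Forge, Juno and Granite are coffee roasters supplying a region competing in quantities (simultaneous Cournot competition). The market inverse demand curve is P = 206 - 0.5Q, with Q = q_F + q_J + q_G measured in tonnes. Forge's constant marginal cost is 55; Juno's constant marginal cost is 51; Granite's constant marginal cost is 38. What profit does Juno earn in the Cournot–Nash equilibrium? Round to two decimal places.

2664.50

Forge's profit: π_F = (206 - 0.5Q)q_F - (55q_F). Setting ∂π_F/∂q_F = 0: 151 - q_F - (1/2)(q_J + q_G) = 0.
Juno's profit: π_J = (206 - 0.5Q)q_J - (51q_J). Setting ∂π_J/∂q_J = 0: 155 - q_J - (1/2)(q_F + q_G) = 0.
Granite's first-order condition: 168 - q_G - (1/2)(q_F + q_J) = 0.
Adding the 3 conditions: 474 − Q − Q = 0, i.e. Q = 237.
Back-substituting: q_F = (151 − 237/2)/(1/2) = 65, q_J = (155 − 237/2)/(1/2) = 73, q_G = (168 − 237/2)/(1/2) = 99.
Price P = 206 - (1/2)·237 = 175/2.
Juno's profit: (175/2 - 51)·73 = 2664.5000.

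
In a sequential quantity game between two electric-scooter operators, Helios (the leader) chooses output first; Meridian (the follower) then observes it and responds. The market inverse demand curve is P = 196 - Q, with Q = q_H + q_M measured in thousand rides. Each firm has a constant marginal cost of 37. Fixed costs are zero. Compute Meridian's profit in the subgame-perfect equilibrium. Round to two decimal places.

1580.06

Solve by backward induction. Given q_H, the follower Meridian maximises π_M = (196 - q_H - q_M)q_M - 37q_M.
∂π_M/∂q_M = 159 - q_H - 2q_M = 0 gives the reaction function q_M = (159 - q_H)/2.
The leader anticipates this reaction. Substituting into P = 196 - Q gives P = 233/2 - (1/2)q_H, so π_H = (233/2 - (1/2)q_H)q_H - 37q_H.
The leader's first-order condition 159/2 - q_H = 0 yields q_H = 159/2.
Then q_M = (159 - 159/2)/2 = 159/4.
Price P = 196 - 477/4 = 307/4.
Meridian's profit: (307/4 - 37)·(159/4) = 1580.0625.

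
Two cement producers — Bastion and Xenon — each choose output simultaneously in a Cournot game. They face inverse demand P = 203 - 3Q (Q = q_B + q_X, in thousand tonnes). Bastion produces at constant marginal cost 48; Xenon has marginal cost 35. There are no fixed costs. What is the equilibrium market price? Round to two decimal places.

Bastion's profit: π_B = (203 - 3Q)q_B - (48q_B). Setting ∂π_B/∂q_B = 0: 155 - 6q_B - 3(q_X) = 0.
Xenon's first-order condition: 168 - 6q_X - 3(q_B) = 0.
So q_B = (155 - 3q_X)/6 and q_X = (168 - 3q_B)/6.
Solving the pair: q_B = 142/9, q_X = 181/9.
Total output Q = 323/9, so price P = 203 - 3·(323/9) = 286/3.

95.33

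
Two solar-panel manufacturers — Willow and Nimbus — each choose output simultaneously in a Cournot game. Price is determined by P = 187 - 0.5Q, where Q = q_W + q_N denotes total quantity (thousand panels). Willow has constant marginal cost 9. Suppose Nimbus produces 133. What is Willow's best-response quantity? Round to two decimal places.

With the rival's output fixed at 133, Willow's profit is π_W = (187 - (1/2)·133 - (1/2)q_W)q_W - (9q_W) = (241/2 - (1/2)q_W)q_W - (9q_W).
∂π_W/∂q_W = 223/2 - q_W = 0, so q_W = 223/2.

111.50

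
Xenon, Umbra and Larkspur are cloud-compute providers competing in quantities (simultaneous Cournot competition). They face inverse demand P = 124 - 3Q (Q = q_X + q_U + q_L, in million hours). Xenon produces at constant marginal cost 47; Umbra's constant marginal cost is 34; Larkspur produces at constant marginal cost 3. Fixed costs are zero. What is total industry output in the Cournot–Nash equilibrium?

Xenon's profit: π_X = (124 - 3Q)q_X - (47q_X). Setting ∂π_X/∂q_X = 0: 77 - 6q_X - 3(q_U + q_L) = 0.
Umbra's first-order condition: 90 - 6q_U - 3(q_X + q_L) = 0.
Larkspur's profit: π_L = (124 - 3Q)q_L - (3q_L). Setting ∂π_L/∂q_L = 0: 121 - 6q_L - 3(q_X + q_U) = 0.
Adding the 3 first-order conditions: 288 − 12Q = 0, so Q = 24.
Back-substituting: q_X = (77 − 72)/3 = 5/3, q_U = (90 − 72)/3 = 6, q_L = (121 − 72)/3 = 49/3.
Total output Q = 5/3 + 6 + 49/3 = 24.

24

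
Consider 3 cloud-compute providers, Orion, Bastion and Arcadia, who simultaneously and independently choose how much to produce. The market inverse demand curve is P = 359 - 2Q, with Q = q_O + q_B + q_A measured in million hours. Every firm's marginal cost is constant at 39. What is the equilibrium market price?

119

A representative firm's profit is π_i = q_i(359 - 2Q) - 39q_i.
Setting ∂π_i/∂q_i = 0 with rivals' quantities fixed: 320 - 4q_i - 2·Σ_{j≠i} q_j = 0.
With identical firms every q_j equals q_i, so Σ_{j≠i} q_j = 2q_i and 320 = 8q_i, giving q_i = 40.
Total output Q = 120, so price P = 359 - 2·120 = 119.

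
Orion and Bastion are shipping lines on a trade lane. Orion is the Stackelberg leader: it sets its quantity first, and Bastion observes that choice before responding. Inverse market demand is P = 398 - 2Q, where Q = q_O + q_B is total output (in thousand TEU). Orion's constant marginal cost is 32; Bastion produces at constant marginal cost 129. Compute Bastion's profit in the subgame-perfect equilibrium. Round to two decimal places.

Solve by backward induction. Given q_O, the follower Bastion maximises π_B = (398 - 2q_O - 2q_B)q_B - 129q_B.
∂π_B/∂q_B = 269 - 2q_O - 4q_B = 0 gives the reaction function q_B = (269 - 2q_O)/4.
The leader anticipates this reaction. Substituting into P = 398 - 2Q gives P = 527/2 - q_O, so π_O = (527/2 - q_O)q_O - 32q_O.
Leader FOC: 463/2 - 2q_O = 0, so q_O = 463/4.
Then q_B = (269 - 2·(463/4))/4 = 75/8.
Price P = 398 - 2·(1001/8) = 591/4.
Bastion's profit: (591/4 - 129)·(75/8) = 175.7813.

175.78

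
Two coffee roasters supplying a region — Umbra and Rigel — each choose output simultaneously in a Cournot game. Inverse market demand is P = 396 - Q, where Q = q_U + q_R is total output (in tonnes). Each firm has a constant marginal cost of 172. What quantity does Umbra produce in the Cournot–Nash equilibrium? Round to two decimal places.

Each firm earns π_i = (396 - Q)q_i - 172q_i.
Setting ∂π_i/∂q_i = 0 with rivals' quantities fixed: 224 - 2q_i - q_j = 0.
By symmetry each firm produces the same amount; substituting q_j = q_i yields q_i = 224/3.

74.67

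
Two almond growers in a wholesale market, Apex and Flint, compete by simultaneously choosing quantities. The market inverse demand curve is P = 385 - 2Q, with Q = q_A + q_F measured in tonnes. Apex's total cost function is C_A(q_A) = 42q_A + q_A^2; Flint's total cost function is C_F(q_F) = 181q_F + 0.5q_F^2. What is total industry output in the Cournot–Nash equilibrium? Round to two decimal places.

Apex's profit: π_A = (385 - 2Q)q_A - (42q_A + q_A²). Setting ∂π_A/∂q_A = 0: 343 - 6q_A - 2(q_F) = 0.
Flint's first-order condition: 204 - 5q_F - 2(q_A) = 0.
Best responses: q_A = (343 - 2q_F)/6, q_F = (204 - 2q_A)/5.
Substituting one into the other gives q_A = 1307/26 and q_F = 269/13.
Total output Q = 1307/26 + 269/13 = 1845/26.

70.96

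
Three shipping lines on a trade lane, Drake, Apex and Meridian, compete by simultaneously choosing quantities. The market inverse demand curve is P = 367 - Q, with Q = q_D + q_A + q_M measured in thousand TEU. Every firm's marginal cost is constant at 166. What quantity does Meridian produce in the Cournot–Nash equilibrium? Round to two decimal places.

50.25

Each firm earns π_i = (367 - Q)q_i - 166q_i.
Setting ∂π_i/∂q_i = 0 with rivals' quantities fixed: 201 - 2q_i - Σ_{j≠i} q_j = 0.
By symmetry each firm produces the same amount; substituting Σ_{j≠i} q_j = 2q_i yields q_i = 201/4.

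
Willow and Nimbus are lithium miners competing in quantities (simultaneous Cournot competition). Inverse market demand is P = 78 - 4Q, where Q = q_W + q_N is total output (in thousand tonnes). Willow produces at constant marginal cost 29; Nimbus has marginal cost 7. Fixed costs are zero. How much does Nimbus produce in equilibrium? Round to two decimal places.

Willow's profit: π_W = (78 - 4Q)q_W - (29q_W). Setting ∂π_W/∂q_W = 0: 49 - 8q_W - 4(q_N) = 0.
Nimbus's profit: π_N = (78 - 4Q)q_N - (7q_N). Setting ∂π_N/∂q_N = 0: 71 - 8q_N - 4(q_W) = 0.
Best responses: q_W = (49 - 4q_N)/8, q_N = (71 - 4q_W)/8.
Solving the pair: q_W = 9/4, q_N = 31/4.

7.75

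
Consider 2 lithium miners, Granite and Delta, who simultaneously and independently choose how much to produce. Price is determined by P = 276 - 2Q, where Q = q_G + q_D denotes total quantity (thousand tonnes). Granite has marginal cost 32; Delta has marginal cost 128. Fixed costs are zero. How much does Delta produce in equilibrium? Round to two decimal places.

Granite's profit: π_G = (276 - 2Q)q_G - (32q_G). Setting ∂π_G/∂q_G = 0: 244 - 4q_G - 2(q_D) = 0.
Delta's first-order condition: 148 - 4q_D - 2(q_G) = 0.
Rearranging gives the reaction functions q_G = (244 - 2q_D)/4 and q_D = (148 - 2q_G)/4.
Substituting one into the other gives q_G = 170/3 and q_D = 26/3.

8.67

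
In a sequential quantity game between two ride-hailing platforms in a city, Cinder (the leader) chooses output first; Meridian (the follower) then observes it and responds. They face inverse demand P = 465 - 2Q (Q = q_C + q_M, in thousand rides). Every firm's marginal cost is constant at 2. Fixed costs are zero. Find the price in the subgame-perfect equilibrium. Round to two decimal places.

The follower Meridian best-responds to any q_C: π_M = (465 - 2Q)q_M - 2q_M.
∂π_M/∂q_M = 463 - 2q_C - 4q_M = 0 gives the reaction function q_M = (463 - 2q_C)/4.
The leader anticipates this reaction. Substituting into P = 465 - 2Q gives P = 467/2 - q_C, so π_C = (467/2 - q_C)q_C - 2q_C.
Leader FOC: 463/2 - 2q_C = 0, so q_C = 463/4.
Then q_M = (463 - 2·(463/4))/4 = 463/8.
Total output Q = 1389/8, so price P = 465 - 2·(1389/8) = 471/4.

117.75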